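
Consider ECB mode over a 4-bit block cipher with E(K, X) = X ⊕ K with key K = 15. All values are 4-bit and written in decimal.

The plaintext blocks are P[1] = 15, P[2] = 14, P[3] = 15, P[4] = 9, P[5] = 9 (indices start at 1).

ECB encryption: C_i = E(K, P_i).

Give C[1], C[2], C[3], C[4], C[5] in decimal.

C[1] = 0, C[2] = 1, C[3] = 0, C[4] = 6, C[5] = 6

C[1]: E(K, 15) = 0.
C[2]: E(K, 14) = 1.
C[3]: E(K, 15) = 0.
C[4]: E(K, 9) = 6.
C[5]: E(K, 9) = 6.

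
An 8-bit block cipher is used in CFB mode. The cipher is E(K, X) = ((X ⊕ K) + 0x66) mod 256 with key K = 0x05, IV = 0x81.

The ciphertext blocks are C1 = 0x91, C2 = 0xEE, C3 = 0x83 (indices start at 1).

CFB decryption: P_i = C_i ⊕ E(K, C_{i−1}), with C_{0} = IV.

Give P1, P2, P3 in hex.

P1 = 0x7B, P2 = 0x14, P3 = 0xD2

P1: E(K, 0x81) = 0xEA; 0x91 ⊕ 0xEA = 0x7B.
P2: E(K, 0x91) = 0xFA; 0xEE ⊕ 0xFA = 0x14.
P3: E(K, 0xEE) = 0x51; 0x83 ⊕ 0x51 = 0xD2.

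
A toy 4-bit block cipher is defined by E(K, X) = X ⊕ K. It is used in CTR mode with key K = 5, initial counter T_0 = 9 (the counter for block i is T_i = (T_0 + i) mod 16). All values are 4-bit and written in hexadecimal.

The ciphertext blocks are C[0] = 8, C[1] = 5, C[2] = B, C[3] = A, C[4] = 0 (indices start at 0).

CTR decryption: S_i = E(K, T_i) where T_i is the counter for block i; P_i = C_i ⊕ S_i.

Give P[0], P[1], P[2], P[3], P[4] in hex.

P[0] = 4, P[1] = A, P[2] = 5, P[3] = 3, P[4] = 8

P[0]: T = 9, S = E(K, T) = C; 8 ⊕ C = 4.
P[1]: T = A, S = E(K, T) = F; 5 ⊕ F = A.
P[2]: T = B, S = E(K, T) = E; B ⊕ E = 5.
P[3]: T = C, S = E(K, T) = 9; A ⊕ 9 = 3.
P[4]: T = D, S = E(K, T) = 8; 0 ⊕ 8 = 8.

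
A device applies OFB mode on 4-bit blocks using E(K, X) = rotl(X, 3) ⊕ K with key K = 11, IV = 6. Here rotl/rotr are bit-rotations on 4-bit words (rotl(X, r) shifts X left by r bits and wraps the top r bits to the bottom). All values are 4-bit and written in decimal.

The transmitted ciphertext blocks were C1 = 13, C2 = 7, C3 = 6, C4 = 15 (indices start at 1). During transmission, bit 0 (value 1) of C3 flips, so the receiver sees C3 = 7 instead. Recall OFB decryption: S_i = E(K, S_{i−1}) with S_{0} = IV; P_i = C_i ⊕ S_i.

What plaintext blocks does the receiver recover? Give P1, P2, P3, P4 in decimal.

Only C3 changed, to 7. In OFB, a change in C_i flips the same bit in P_i only; the keystream is unaffected. Decrypting the received ciphertext:
P1: S = E(K, 6) = 8; 13 ⊕ 8 = 5.
P2: S = E(K, 8) = 15; 7 ⊕ 15 = 8.
P3: S = E(K, 15) = 4; 7 ⊕ 4 = 3.
P4: S = E(K, 4) = 9; 15 ⊕ 9 = 6.
Blocks that differ from the original plaintext: P3.

P1 = 5, P2 = 8, P3 = 3, P4 = 6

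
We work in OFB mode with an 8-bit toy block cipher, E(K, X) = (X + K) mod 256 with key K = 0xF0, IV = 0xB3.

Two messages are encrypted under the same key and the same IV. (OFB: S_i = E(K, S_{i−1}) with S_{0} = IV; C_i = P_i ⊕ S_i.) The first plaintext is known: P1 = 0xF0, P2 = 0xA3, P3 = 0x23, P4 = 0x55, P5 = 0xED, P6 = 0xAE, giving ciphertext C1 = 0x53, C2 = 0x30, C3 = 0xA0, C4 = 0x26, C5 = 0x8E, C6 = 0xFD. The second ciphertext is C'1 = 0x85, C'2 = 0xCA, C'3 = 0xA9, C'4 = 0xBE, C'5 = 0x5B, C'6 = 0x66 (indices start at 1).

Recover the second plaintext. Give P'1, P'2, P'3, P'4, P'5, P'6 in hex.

In OFB with a reused IV, both messages share the same keystream S_i, so C_i ⊕ C'_i = P_i ⊕ P'_i and thus P'_i = P_i ⊕ C_i ⊕ C'_i.
P'1: 0xF0 ⊕ 0x53 ⊕ 0x85 = 0x26.
P'2: 0xA3 ⊕ 0x30 ⊕ 0xCA = 0x59.
P'3: 0x23 ⊕ 0xA0 ⊕ 0xA9 = 0x2A.
P'4: 0x55 ⊕ 0x26 ⊕ 0xBE = 0xCD.
P'5: 0xED ⊕ 0x8E ⊕ 0x5B = 0x38.
P'6: 0xAE ⊕ 0xFD ⊕ 0x66 = 0x35.

P'1 = 0x26, P'2 = 0x59, P'3 = 0x2A, P'4 = 0xCD, P'5 = 0x38, P'6 = 0x35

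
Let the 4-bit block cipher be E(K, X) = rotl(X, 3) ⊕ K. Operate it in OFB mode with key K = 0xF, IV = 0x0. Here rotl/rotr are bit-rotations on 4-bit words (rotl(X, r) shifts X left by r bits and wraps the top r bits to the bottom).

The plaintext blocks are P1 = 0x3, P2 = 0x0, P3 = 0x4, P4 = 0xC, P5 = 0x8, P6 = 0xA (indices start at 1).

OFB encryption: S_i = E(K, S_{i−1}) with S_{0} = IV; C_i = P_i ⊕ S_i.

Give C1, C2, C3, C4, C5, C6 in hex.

C1 = 0xC, C2 = 0x0, C3 = 0xB, C4 = 0xC, C5 = 0x7, C6 = 0xA

C1: S = E(K, 0x0) = 0xF; 0x3 ⊕ 0xF = 0xC.
C2: S = E(K, 0xF) = 0x0; 0x0 ⊕ 0x0 = 0x0.
C3: S = E(K, 0x0) = 0xF; 0x4 ⊕ 0xF = 0xB.
C4: S = E(K, 0xF) = 0x0; 0xC ⊕ 0x0 = 0xC.
C5: S = E(K, 0x0) = 0xF; 0x8 ⊕ 0xF = 0x7.
C6: S = E(K, 0xF) = 0x0; 0xA ⊕ 0x0 = 0xA.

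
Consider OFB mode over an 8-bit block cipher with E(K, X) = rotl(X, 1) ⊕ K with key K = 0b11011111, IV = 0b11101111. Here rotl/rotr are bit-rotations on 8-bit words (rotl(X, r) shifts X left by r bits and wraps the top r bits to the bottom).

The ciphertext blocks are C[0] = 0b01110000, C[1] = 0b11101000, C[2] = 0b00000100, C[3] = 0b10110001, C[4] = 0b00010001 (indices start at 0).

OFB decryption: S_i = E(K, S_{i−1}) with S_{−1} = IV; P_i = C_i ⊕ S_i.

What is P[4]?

P[4] = 0b11110000

P[0]: S = E(K, 0b11101111) = 0b00000000; 0b01110000 ⊕ 0b00000000 = 0b01110000.
P[1]: S = E(K, 0b00000000) = 0b11011111; 0b11101000 ⊕ 0b11011111 = 0b00110111.
P[2]: S = E(K, 0b11011111) = 0b01100000; 0b00000100 ⊕ 0b01100000 = 0b01100100.
P[3]: S = E(K, 0b01100000) = 0b00011111; 0b10110001 ⊕ 0b00011111 = 0b10101110.
P[4]: S = E(K, 0b00011111) = 0b11100001; 0b00010001 ⊕ 0b11100001 = 0b11110000.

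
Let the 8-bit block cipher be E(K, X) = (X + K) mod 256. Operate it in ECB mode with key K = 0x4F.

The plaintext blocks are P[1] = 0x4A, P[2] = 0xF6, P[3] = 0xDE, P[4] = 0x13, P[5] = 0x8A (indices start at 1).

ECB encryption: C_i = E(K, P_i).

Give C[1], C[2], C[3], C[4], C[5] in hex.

C[1] = 0x99, C[2] = 0x45, C[3] = 0x2D, C[4] = 0x62, C[5] = 0xD9

C[1]: E(K, 0x4A) = 0x99.
C[2]: E(K, 0xF6) = 0x45.
C[3]: E(K, 0xDE) = 0x2D.
C[4]: E(K, 0x13) = 0x62.
C[5]: E(K, 0x8A) = 0xD9.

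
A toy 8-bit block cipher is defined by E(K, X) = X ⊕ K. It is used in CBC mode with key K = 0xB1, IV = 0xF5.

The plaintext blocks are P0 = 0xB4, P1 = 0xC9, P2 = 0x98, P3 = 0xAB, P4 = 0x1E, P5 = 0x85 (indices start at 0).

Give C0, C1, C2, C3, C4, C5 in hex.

C0 = 0xF0, C1 = 0x88, C2 = 0xA1, C3 = 0xBB, C4 = 0x14, C5 = 0x20

CBC encryption: C_i = E(K, P_i ⊕ C_{i−1}), with C_{−1} = IV.
C0: P0 ⊕ 0xF5 = 0x41; E(K, 0x41) = 0xF0.
C1: P1 ⊕ 0xF0 = 0x39; E(K, 0x39) = 0x88.
C2: P2 ⊕ 0x88 = 0x10; E(K, 0x10) = 0xA1.
C3: P3 ⊕ 0xA1 = 0x0A; E(K, 0x0A) = 0xBB.
C4: P4 ⊕ 0xBB = 0xA5; E(K, 0xA5) = 0x14.
C5: P5 ⊕ 0x14 = 0x91; E(K, 0x91) = 0x20.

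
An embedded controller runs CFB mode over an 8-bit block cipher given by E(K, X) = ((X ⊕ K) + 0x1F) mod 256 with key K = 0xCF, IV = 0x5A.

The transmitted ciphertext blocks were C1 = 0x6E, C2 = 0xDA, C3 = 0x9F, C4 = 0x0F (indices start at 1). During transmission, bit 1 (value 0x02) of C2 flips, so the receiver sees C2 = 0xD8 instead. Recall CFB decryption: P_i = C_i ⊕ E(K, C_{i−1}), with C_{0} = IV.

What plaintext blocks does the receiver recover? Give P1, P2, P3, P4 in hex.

P1 = 0xDA, P2 = 0x18, P3 = 0xA9, P4 = 0x60

Only C2 changed, to 0xD8. In CFB, a change in C_i flips the same bit in P_i and garbles P_{i+1}. Decrypting the received ciphertext:
P1: E(K, 0x5A) = 0xB4; 0x6E ⊕ 0xB4 = 0xDA.
P2: E(K, 0x6E) = 0xC0; 0xD8 ⊕ 0xC0 = 0x18.
P3: E(K, 0xD8) = 0x36; 0x9F ⊕ 0x36 = 0xA9.
P4: E(K, 0x9F) = 0x6F; 0x0F ⊕ 0x6F = 0x60.
Blocks that differ from the original plaintext: P2, P3.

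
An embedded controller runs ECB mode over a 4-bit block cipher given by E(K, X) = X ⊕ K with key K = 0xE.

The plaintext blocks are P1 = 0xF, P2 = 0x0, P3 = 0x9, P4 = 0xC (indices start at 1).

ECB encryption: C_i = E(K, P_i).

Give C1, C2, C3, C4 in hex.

C1 = 0x1, C2 = 0xE, C3 = 0x7, C4 = 0x2

C1: E(K, 0xF) = 0x1.
C2: E(K, 0x0) = 0xE.
C3: E(K, 0x9) = 0x7.
C4: E(K, 0xC) = 0x2.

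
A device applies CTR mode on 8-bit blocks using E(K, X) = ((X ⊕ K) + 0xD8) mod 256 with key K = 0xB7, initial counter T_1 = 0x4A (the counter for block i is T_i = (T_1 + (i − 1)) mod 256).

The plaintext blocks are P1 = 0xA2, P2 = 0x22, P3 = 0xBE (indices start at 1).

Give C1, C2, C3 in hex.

CTR encryption: S_i = E(K, T_i) where T_i is the counter for block i; C_i = P_i ⊕ S_i.
C1: T = 0x4A, S = E(K, T) = 0xD5; 0xA2 ⊕ 0xD5 = 0x77.
C2: T = 0x4B, S = E(K, T) = 0xD4; 0x22 ⊕ 0xD4 = 0xF6.
C3: T = 0x4C, S = E(K, T) = 0xD3; 0xBE ⊕ 0xD3 = 0x6D.

C1 = 0x77, C2 = 0xF6, C3 = 0x6D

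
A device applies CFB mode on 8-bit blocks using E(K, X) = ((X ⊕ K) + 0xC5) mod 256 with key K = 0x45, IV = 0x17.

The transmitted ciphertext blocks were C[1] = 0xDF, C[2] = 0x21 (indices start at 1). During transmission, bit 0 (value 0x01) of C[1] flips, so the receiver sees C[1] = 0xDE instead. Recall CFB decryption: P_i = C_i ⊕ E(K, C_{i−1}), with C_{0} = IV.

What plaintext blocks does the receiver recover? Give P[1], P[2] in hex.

Only C[1] changed, to 0xDE. In CFB, a change in C_i flips the same bit in P_i and garbles P_{i+1}. Decrypting the received ciphertext:
P[1]: E(K, 0x17) = 0x17; 0xDE ⊕ 0x17 = 0xC9.
P[2]: E(K, 0xDE) = 0x60; 0x21 ⊕ 0x60 = 0x41.
Blocks that differ from the original plaintext: P[1], P[2].

P[1] = 0xC9, P[2] = 0x41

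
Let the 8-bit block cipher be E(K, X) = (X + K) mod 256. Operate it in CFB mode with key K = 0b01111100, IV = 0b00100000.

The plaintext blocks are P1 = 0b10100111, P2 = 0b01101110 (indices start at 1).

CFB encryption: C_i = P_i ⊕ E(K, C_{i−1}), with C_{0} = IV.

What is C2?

C1: E(K, 0b00100000) = 0b10011100; 0b10100111 ⊕ 0b10011100 = 0b00111011.
C2: E(K, 0b00111011) = 0b10110111; 0b01101110 ⊕ 0b10110111 = 0b11011001.

C2 = 0b11011001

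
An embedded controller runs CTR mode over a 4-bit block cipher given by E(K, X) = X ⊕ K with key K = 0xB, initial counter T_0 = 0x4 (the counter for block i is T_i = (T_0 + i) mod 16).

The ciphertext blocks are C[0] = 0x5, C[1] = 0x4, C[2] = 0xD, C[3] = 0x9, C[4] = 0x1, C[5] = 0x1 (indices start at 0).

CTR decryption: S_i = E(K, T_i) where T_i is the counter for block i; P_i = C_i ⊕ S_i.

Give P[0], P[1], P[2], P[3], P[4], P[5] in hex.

P[0] = 0xA, P[1] = 0xA, P[2] = 0x0, P[3] = 0x5, P[4] = 0x2, P[5] = 0x3

P[0]: T = 0x4, S = E(K, T) = 0xF; 0x5 ⊕ 0xF = 0xA.
P[1]: T = 0x5, S = E(K, T) = 0xE; 0x4 ⊕ 0xE = 0xA.
P[2]: T = 0x6, S = E(K, T) = 0xD; 0xD ⊕ 0xD = 0x0.
P[3]: T = 0x7, S = E(K, T) = 0xC; 0x9 ⊕ 0xC = 0x5.
P[4]: T = 0x8, S = E(K, T) = 0x3; 0x1 ⊕ 0x3 = 0x2.
P[5]: T = 0x9, S = E(K, T) = 0x2; 0x1 ⊕ 0x2 = 0x3.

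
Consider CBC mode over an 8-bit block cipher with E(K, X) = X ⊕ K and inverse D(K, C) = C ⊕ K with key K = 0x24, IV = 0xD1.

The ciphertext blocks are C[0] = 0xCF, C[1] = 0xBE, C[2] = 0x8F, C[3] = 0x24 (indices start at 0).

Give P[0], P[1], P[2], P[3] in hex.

CBC decryption: P_i = D(K, C_i) ⊕ C_{i−1}, with C_{−1} = IV.
P[0]: D(K, 0xCF) = 0xEB; 0xEB ⊕ 0xD1 = 0x3A.
P[1]: D(K, 0xBE) = 0x9A; 0x9A ⊕ 0xCF = 0x55.
P[2]: D(K, 0x8F) = 0xAB; 0xAB ⊕ 0xBE = 0x15.
P[3]: D(K, 0x24) = 0x00; 0x00 ⊕ 0x8F = 0x8F.

P[0] = 0x3A, P[1] = 0x55, P[2] = 0x15, P[3] = 0x8F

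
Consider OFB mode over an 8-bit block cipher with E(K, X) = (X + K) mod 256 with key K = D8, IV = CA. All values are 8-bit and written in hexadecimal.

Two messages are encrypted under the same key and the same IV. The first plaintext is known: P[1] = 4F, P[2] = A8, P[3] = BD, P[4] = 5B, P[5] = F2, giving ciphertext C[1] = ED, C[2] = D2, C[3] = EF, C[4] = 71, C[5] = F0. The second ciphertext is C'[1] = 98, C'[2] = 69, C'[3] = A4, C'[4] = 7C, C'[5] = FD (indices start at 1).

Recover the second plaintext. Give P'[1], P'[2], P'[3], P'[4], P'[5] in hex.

In OFB with a reused IV, both messages share the same keystream S_i, so C_i ⊕ C'_i = P_i ⊕ P'_i and thus P'_i = P_i ⊕ C_i ⊕ C'_i.
P'[1]: 4F ⊕ ED ⊕ 98 = 3A.
P'[2]: A8 ⊕ D2 ⊕ 69 = 13.
P'[3]: BD ⊕ EF ⊕ A4 = F6.
P'[4]: 5B ⊕ 71 ⊕ 7C = 56.
P'[5]: F2 ⊕ F0 ⊕ FD = FF.

P'[1] = 3A, P'[2] = 13, P'[3] = F6, P'[4] = 56, P'[5] = FF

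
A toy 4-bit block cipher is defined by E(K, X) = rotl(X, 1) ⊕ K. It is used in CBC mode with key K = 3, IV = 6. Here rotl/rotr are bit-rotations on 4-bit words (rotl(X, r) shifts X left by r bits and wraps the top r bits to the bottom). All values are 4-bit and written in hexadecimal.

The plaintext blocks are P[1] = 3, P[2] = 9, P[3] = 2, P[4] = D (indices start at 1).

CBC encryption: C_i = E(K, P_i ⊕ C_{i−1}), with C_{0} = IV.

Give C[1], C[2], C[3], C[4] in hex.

C[1]: P[1] ⊕ 6 = 5; E(K, 5) = 9.
C[2]: P[2] ⊕ 9 = 0; E(K, 0) = 3.
C[3]: P[3] ⊕ 3 = 1; E(K, 1) = 1.
C[4]: P[4] ⊕ 1 = C; E(K, C) = A.

C[1] = 9, C[2] = 3, C[3] = 1, C[4] = A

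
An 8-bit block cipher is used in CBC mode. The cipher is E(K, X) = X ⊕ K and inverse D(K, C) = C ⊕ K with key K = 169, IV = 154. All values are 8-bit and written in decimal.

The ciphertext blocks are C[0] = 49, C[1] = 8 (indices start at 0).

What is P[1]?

P[1] = 144

CBC decryption: P_i = D(K, C_i) ⊕ C_{i−1}, with C_{−1} = IV.
P[1]: D(K, 8) = 161; 161 ⊕ 49 = 144.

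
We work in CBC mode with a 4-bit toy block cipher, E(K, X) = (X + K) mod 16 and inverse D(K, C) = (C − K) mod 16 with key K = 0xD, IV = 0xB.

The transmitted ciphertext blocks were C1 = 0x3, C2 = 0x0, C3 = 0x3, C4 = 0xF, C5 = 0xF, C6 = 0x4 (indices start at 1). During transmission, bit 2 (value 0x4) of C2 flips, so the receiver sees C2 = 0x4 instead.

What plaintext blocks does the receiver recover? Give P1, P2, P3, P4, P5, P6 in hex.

CBC decryption: P_i = D(K, C_i) ⊕ C_{i−1}, with C_{0} = IV.
Only C2 changed, to 0x4. In CBC, a change in C_i garbles P_i and flips the same bit in P_{i+1}. Decrypting the received ciphertext:
P1: D(K, 0x3) = 0x6; 0x6 ⊕ 0xB = 0xD.
P2: D(K, 0x4) = 0x7; 0x7 ⊕ 0x3 = 0x4.
P3: D(K, 0x3) = 0x6; 0x6 ⊕ 0x4 = 0x2.
P4: D(K, 0xF) = 0x2; 0x2 ⊕ 0x3 = 0x1.
P5: D(K, 0xF) = 0x2; 0x2 ⊕ 0xF = 0xD.
P6: D(K, 0x4) = 0x7; 0x7 ⊕ 0xF = 0x8.
Blocks that differ from the original plaintext: P2, P3.

P1 = 0xD, P2 = 0x4, P3 = 0x2, P4 = 0x1, P5 = 0xD, P6 = 0x8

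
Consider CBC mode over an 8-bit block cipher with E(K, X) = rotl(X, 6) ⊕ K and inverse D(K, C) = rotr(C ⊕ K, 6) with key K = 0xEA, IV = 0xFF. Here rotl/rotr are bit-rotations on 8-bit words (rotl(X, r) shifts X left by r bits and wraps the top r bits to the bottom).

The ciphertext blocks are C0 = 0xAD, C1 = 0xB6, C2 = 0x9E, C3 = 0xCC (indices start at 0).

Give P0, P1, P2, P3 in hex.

P0 = 0xE2, P1 = 0xDC, P2 = 0x67, P3 = 0x06

CBC decryption: P_i = D(K, C_i) ⊕ C_{i−1}, with C_{−1} = IV.
P0: D(K, 0xAD) = 0x1D; 0x1D ⊕ 0xFF = 0xE2.
P1: D(K, 0xB6) = 0x71; 0x71 ⊕ 0xAD = 0xDC.
P2: D(K, 0x9E) = 0xD1; 0xD1 ⊕ 0xB6 = 0x67.
P3: D(K, 0xCC) = 0x98; 0x98 ⊕ 0x9E = 0x06.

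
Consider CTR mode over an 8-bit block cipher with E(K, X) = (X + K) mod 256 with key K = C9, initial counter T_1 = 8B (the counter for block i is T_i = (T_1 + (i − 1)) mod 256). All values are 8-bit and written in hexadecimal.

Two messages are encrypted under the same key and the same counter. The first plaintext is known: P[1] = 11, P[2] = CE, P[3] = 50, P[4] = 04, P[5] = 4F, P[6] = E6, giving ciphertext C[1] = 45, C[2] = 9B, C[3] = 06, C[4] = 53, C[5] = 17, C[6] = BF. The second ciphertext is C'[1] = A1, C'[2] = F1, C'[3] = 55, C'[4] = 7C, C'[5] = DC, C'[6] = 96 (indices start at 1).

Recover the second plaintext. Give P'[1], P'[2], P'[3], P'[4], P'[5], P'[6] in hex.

P'[1] = F5, P'[2] = A4, P'[3] = 03, P'[4] = 2B, P'[5] = 84, P'[6] = CF

In CTR with a reused counter, both messages share the same keystream S_i, so C_i ⊕ C'_i = P_i ⊕ P'_i and thus P'_i = P_i ⊕ C_i ⊕ C'_i.
P'[1]: 11 ⊕ 45 ⊕ A1 = F5.
P'[2]: CE ⊕ 9B ⊕ F1 = A4.
P'[3]: 50 ⊕ 06 ⊕ 55 = 03.
P'[4]: 04 ⊕ 53 ⊕ 7C = 2B.
P'[5]: 4F ⊕ 17 ⊕ DC = 84.
P'[6]: E6 ⊕ BF ⊕ 96 = CF.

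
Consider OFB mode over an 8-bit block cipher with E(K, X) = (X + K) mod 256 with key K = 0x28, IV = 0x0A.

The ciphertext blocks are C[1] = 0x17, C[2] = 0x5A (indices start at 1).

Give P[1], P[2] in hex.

P[1] = 0x25, P[2] = 0x00

OFB decryption: S_i = E(K, S_{i−1}) with S_{0} = IV; P_i = C_i ⊕ S_i.
P[1]: S = E(K, 0x0A) = 0x32; 0x17 ⊕ 0x32 = 0x25.
P[2]: S = E(K, 0x32) = 0x5A; 0x5A ⊕ 0x5A = 0x00.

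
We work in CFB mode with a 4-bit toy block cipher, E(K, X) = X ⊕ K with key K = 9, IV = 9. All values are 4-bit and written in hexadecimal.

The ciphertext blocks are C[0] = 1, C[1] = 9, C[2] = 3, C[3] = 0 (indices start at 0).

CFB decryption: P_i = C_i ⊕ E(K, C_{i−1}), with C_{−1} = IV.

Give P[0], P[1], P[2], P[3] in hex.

P[0]: E(K, 9) = 0; 1 ⊕ 0 = 1.
P[1]: E(K, 1) = 8; 9 ⊕ 8 = 1.
P[2]: E(K, 9) = 0; 3 ⊕ 0 = 3.
P[3]: E(K, 3) = A; 0 ⊕ A = A.

P[0] = 1, P[1] = 1, P[2] = 3, P[3] = A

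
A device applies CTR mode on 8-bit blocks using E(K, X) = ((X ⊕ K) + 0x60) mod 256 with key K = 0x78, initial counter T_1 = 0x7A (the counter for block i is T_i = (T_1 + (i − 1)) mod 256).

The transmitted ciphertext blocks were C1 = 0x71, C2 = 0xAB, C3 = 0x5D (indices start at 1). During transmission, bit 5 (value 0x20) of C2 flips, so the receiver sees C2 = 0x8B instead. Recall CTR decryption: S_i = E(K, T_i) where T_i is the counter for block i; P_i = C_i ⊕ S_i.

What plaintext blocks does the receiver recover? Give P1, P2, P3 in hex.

P1 = 0x13, P2 = 0xE8, P3 = 0x39

Only C2 changed, to 0x8B. In CTR, a change in C_i flips the same bit in P_i only; the keystream is unaffected. Decrypting the received ciphertext:
P1: T = 0x7A, S = E(K, T) = 0x62; 0x71 ⊕ 0x62 = 0x13.
P2: T = 0x7B, S = E(K, T) = 0x63; 0x8B ⊕ 0x63 = 0xE8.
P3: T = 0x7C, S = E(K, T) = 0x64; 0x5D ⊕ 0x64 = 0x39.
Blocks that differ from the original plaintext: P2.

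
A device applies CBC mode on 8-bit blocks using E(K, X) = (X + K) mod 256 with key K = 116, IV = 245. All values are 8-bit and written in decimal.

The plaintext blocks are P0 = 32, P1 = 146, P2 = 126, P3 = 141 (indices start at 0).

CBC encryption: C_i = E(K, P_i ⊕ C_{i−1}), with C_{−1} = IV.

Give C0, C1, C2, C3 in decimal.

C0 = 73, C1 = 79, C2 = 165, C3 = 156

C0: P0 ⊕ 245 = 213; E(K, 213) = 73.
C1: P1 ⊕ 73 = 219; E(K, 219) = 79.
C2: P2 ⊕ 79 = 49; E(K, 49) = 165.
C3: P3 ⊕ 165 = 40; E(K, 40) = 156.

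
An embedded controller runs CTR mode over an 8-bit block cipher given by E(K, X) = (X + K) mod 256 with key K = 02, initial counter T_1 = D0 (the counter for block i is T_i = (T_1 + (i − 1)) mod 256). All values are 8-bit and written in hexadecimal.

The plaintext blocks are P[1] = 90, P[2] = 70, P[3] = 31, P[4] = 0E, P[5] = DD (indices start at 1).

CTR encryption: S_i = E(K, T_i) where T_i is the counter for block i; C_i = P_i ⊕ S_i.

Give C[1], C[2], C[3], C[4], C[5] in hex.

C[1] = 42, C[2] = A3, C[3] = E5, C[4] = DB, C[5] = 0B

C[1]: T = D0, S = E(K, T) = D2; 90 ⊕ D2 = 42.
C[2]: T = D1, S = E(K, T) = D3; 70 ⊕ D3 = A3.
C[3]: T = D2, S = E(K, T) = D4; 31 ⊕ D4 = E5.
C[4]: T = D3, S = E(K, T) = D5; 0E ⊕ D5 = DB.
C[5]: T = D4, S = E(K, T) = D6; DD ⊕ D6 = 0B.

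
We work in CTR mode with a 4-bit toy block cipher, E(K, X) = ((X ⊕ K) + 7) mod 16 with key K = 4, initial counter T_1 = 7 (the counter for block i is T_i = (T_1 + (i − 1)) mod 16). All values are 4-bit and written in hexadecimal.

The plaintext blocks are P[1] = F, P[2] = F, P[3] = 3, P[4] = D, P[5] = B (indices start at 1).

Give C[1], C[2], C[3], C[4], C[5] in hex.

CTR encryption: S_i = E(K, T_i) where T_i is the counter for block i; C_i = P_i ⊕ S_i.
C[1]: T = 7, S = E(K, T) = A; F ⊕ A = 5.
C[2]: T = 8, S = E(K, T) = 3; F ⊕ 3 = C.
C[3]: T = 9, S = E(K, T) = 4; 3 ⊕ 4 = 7.
C[4]: T = A, S = E(K, T) = 5; D ⊕ 5 = 8.
C[5]: T = B, S = E(K, T) = 6; B ⊕ 6 = D.

C[1] = 5, C[2] = C, C[3] = 7, C[4] = 8, C[5] = D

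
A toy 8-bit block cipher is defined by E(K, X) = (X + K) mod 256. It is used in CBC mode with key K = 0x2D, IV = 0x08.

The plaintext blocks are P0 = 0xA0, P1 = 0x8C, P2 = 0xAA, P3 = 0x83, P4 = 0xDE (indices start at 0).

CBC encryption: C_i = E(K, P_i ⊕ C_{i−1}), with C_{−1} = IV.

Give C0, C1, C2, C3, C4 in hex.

C0: P0 ⊕ 0x08 = 0xA8; E(K, 0xA8) = 0xD5.
C1: P1 ⊕ 0xD5 = 0x59; E(K, 0x59) = 0x86.
C2: P2 ⊕ 0x86 = 0x2C; E(K, 0x2C) = 0x59.
C3: P3 ⊕ 0x59 = 0xDA; E(K, 0xDA) = 0x07.
C4: P4 ⊕ 0x07 = 0xD9; E(K, 0xD9) = 0x06.

C0 = 0xD5, C1 = 0x86, C2 = 0x59, C3 = 0x07, C4 = 0x06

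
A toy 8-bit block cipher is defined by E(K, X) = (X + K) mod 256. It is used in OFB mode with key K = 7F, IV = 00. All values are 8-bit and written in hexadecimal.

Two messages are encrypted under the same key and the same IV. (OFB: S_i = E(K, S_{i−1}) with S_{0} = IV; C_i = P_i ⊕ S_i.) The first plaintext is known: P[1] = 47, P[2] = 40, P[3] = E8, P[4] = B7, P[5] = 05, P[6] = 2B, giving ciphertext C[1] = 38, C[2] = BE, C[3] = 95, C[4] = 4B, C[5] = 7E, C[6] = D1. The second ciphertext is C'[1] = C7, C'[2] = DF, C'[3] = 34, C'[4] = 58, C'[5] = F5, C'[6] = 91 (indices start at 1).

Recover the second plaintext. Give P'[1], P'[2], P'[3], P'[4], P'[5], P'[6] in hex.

In OFB with a reused IV, both messages share the same keystream S_i, so C_i ⊕ C'_i = P_i ⊕ P'_i and thus P'_i = P_i ⊕ C_i ⊕ C'_i.
P'[1]: 47 ⊕ 38 ⊕ C7 = B8.
P'[2]: 40 ⊕ BE ⊕ DF = 21.
P'[3]: E8 ⊕ 95 ⊕ 34 = 49.
P'[4]: B7 ⊕ 4B ⊕ 58 = A4.
P'[5]: 05 ⊕ 7E ⊕ F5 = 8E.
P'[6]: 2B ⊕ D1 ⊕ 91 = 6B.

P'[1] = B8, P'[2] = 21, P'[3] = 49, P'[4] = A4, P'[5] = 8E, P'[6] = 6B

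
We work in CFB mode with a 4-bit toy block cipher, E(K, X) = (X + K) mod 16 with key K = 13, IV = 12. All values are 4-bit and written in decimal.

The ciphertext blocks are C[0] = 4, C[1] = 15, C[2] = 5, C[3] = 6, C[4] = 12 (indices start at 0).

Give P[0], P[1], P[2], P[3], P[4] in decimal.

CFB decryption: P_i = C_i ⊕ E(K, C_{i−1}), with C_{−1} = IV.
P[0]: E(K, 12) = 9; 4 ⊕ 9 = 13.
P[1]: E(K, 4) = 1; 15 ⊕ 1 = 14.
P[2]: E(K, 15) = 12; 5 ⊕ 12 = 9.
P[3]: E(K, 5) = 2; 6 ⊕ 2 = 4.
P[4]: E(K, 6) = 3; 12 ⊕ 3 = 15.

P[0] = 13, P[1] = 14, P[2] = 9, P[3] = 4, P[4] = 15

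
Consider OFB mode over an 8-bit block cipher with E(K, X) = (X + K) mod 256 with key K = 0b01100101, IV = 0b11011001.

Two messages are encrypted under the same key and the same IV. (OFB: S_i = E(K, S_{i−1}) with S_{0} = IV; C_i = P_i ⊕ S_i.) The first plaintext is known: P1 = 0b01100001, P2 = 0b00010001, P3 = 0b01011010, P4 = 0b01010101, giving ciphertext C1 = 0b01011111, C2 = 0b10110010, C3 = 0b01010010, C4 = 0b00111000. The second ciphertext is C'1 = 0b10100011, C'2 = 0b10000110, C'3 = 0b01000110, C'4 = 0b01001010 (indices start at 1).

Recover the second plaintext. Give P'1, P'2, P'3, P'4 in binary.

In OFB with a reused IV, both messages share the same keystream S_i, so C_i ⊕ C'_i = P_i ⊕ P'_i and thus P'_i = P_i ⊕ C_i ⊕ C'_i.
P'1: 0b01100001 ⊕ 0b01011111 ⊕ 0b10100011 = 0b10011101.
P'2: 0b00010001 ⊕ 0b10110010 ⊕ 0b10000110 = 0b00100101.
P'3: 0b01011010 ⊕ 0b01010010 ⊕ 0b01000110 = 0b01001110.
P'4: 0b01010101 ⊕ 0b00111000 ⊕ 0b01001010 = 0b00100111.

P'1 = 0b10011101, P'2 = 0b00100101, P'3 = 0b01001110, P'4 = 0b00100111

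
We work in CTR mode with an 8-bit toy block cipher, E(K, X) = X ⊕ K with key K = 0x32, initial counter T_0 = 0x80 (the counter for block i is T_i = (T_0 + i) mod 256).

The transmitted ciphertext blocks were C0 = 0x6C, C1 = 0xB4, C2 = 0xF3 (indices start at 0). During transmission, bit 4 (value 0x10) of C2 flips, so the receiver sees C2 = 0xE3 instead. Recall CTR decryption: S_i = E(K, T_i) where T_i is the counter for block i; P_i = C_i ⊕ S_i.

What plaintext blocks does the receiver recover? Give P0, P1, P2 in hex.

Only C2 changed, to 0xE3. In CTR, a change in C_i flips the same bit in P_i only; the keystream is unaffected. Decrypting the received ciphertext:
P0: T = 0x80, S = E(K, T) = 0xB2; 0x6C ⊕ 0xB2 = 0xDE.
P1: T = 0x81, S = E(K, T) = 0xB3; 0xB4 ⊕ 0xB3 = 0x07.
P2: T = 0x82, S = E(K, T) = 0xB0; 0xE3 ⊕ 0xB0 = 0x53.
Blocks that differ from the original plaintext: P2.

P0 = 0xDE, P1 = 0x07, P2 = 0x53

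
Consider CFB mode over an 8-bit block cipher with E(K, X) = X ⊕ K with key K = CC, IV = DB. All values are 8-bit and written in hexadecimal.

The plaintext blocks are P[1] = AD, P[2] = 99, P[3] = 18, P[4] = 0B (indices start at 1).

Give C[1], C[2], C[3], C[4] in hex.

CFB encryption: C_i = P_i ⊕ E(K, C_{i−1}), with C_{0} = IV.
C[1]: E(K, DB) = 17; AD ⊕ 17 = BA.
C[2]: E(K, BA) = 76; 99 ⊕ 76 = EF.
C[3]: E(K, EF) = 23; 18 ⊕ 23 = 3B.
C[4]: E(K, 3B) = F7; 0B ⊕ F7 = FC.

C[1] = BA, C[2] = EF, C[3] = 3B, C[4] = FC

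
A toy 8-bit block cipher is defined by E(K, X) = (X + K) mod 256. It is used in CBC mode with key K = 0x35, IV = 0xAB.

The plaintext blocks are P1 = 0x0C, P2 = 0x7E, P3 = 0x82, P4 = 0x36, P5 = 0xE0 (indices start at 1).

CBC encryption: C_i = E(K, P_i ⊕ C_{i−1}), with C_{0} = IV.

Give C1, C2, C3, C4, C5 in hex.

C1 = 0xDC, C2 = 0xD7, C3 = 0x8A, C4 = 0xF1, C5 = 0x46

C1: P1 ⊕ 0xAB = 0xA7; E(K, 0xA7) = 0xDC.
C2: P2 ⊕ 0xDC = 0xA2; E(K, 0xA2) = 0xD7.
C3: P3 ⊕ 0xD7 = 0x55; E(K, 0x55) = 0x8A.
C4: P4 ⊕ 0x8A = 0xBC; E(K, 0xBC) = 0xF1.
C5: P5 ⊕ 0xF1 = 0x11; E(K, 0x11) = 0x46.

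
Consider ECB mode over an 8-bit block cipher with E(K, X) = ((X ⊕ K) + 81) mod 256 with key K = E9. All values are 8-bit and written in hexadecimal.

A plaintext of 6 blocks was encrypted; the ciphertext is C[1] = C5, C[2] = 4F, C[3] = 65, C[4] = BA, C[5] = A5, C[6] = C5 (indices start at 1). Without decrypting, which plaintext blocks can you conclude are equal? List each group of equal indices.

ECB encrypts each block independently with the same key, so equal ciphertext blocks imply equal plaintext blocks.
C[1] = C[6] = C5, so P[1] = P[6].

P[1] = P[6]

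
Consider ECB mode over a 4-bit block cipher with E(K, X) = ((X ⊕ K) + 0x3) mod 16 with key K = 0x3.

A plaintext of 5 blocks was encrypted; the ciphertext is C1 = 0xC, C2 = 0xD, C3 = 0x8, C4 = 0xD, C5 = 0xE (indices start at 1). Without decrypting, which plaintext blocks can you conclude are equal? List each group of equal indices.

P2 = P4

ECB encrypts each block independently with the same key, so equal ciphertext blocks imply equal plaintext blocks.
C2 = C4 = 0xD, so P2 = P4.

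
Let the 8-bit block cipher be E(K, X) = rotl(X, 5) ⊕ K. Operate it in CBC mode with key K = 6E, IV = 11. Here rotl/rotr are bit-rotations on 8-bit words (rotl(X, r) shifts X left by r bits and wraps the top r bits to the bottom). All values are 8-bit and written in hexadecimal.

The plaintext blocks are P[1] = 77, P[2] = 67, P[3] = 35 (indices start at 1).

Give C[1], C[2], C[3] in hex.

CBC encryption: C_i = E(K, P_i ⊕ C_{i−1}), with C_{0} = IV.
C[1]: P[1] ⊕ 11 = 66; E(K, 66) = A2.
C[2]: P[2] ⊕ A2 = C5; E(K, C5) = D6.
C[3]: P[3] ⊕ D6 = E3; E(K, E3) = 12.

C[1] = A2, C[2] = D6, C[3] = 12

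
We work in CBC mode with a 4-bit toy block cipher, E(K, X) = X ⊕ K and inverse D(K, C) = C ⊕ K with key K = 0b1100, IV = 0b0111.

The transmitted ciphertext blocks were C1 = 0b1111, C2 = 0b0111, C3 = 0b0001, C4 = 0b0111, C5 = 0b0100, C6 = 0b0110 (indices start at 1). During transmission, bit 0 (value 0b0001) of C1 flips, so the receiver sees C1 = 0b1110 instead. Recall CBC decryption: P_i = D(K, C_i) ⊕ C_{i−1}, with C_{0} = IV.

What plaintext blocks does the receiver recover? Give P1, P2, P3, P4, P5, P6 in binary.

P1 = 0b0101, P2 = 0b0101, P3 = 0b1010, P4 = 0b1010, P5 = 0b1111, P6 = 0b1110

Only C1 changed, to 0b1110. In CBC, a change in C_i garbles P_i and flips the same bit in P_{i+1}. Decrypting the received ciphertext:
P1: D(K, 0b1110) = 0b0010; 0b0010 ⊕ 0b0111 = 0b0101.
P2: D(K, 0b0111) = 0b1011; 0b1011 ⊕ 0b1110 = 0b0101.
P3: D(K, 0b0001) = 0b1101; 0b1101 ⊕ 0b0111 = 0b1010.
P4: D(K, 0b0111) = 0b1011; 0b1011 ⊕ 0b0001 = 0b1010.
P5: D(K, 0b0100) = 0b1000; 0b1000 ⊕ 0b0111 = 0b1111.
P6: D(K, 0b0110) = 0b1010; 0b1010 ⊕ 0b0100 = 0b1110.
Blocks that differ from the original plaintext: P1, P2.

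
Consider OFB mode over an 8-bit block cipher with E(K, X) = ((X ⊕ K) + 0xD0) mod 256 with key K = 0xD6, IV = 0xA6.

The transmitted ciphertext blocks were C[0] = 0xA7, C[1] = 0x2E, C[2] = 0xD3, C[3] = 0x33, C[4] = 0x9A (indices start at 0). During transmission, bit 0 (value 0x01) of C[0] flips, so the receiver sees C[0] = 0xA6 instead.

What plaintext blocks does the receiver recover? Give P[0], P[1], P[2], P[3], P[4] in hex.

P[0] = 0xE6, P[1] = 0x48, P[2] = 0x53, P[3] = 0x15, P[4] = 0x5A

OFB decryption: S_i = E(K, S_{i−1}) with S_{−1} = IV; P_i = C_i ⊕ S_i.
Only C[0] changed, to 0xA6. In OFB, a change in C_i flips the same bit in P_i only; the keystream is unaffected. Decrypting the received ciphertext:
P[0]: S = E(K, 0xA6) = 0x40; 0xA6 ⊕ 0x40 = 0xE6.
P[1]: S = E(K, 0x40) = 0x66; 0x2E ⊕ 0x66 = 0x48.
P[2]: S = E(K, 0x66) = 0x80; 0xD3 ⊕ 0x80 = 0x53.
P[3]: S = E(K, 0x80) = 0x26; 0x33 ⊕ 0x26 = 0x15.
P[4]: S = E(K, 0x26) = 0xC0; 0x9A ⊕ 0xC0 = 0x5A.
Blocks that differ from the original plaintext: P[0].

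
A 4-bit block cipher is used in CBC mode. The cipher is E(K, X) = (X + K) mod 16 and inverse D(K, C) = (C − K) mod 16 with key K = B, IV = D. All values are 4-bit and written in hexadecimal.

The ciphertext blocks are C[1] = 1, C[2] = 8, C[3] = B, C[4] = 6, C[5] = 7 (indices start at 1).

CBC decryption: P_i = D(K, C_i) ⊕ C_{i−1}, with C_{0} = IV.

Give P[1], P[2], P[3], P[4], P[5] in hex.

P[1] = B, P[2] = C, P[3] = 8, P[4] = 0, P[5] = A

P[1]: D(K, 1) = 6; 6 ⊕ D = B.
P[2]: D(K, 8) = D; D ⊕ 1 = C.
P[3]: D(K, B) = 0; 0 ⊕ 8 = 8.
P[4]: D(K, 6) = B; B ⊕ B = 0.
P[5]: D(K, 7) = C; C ⊕ 6 = A.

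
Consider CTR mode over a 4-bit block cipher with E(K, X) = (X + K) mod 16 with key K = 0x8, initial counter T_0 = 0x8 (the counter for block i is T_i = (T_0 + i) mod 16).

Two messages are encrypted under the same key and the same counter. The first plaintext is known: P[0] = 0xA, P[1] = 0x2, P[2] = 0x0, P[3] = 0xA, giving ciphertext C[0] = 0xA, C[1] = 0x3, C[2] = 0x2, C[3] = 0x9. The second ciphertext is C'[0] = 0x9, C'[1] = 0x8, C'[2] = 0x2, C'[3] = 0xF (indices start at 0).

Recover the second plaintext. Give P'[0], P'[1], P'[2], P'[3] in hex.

In CTR with a reused counter, both messages share the same keystream S_i, so C_i ⊕ C'_i = P_i ⊕ P'_i and thus P'_i = P_i ⊕ C_i ⊕ C'_i.
P'[0]: 0xA ⊕ 0xA ⊕ 0x9 = 0x9.
P'[1]: 0x2 ⊕ 0x3 ⊕ 0x8 = 0x9.
P'[2]: 0x0 ⊕ 0x2 ⊕ 0x2 = 0x0.
P'[3]: 0xA ⊕ 0x9 ⊕ 0xF = 0xC.

P'[0] = 0x9, P'[1] = 0x9, P'[2] = 0x0, P'[3] = 0xC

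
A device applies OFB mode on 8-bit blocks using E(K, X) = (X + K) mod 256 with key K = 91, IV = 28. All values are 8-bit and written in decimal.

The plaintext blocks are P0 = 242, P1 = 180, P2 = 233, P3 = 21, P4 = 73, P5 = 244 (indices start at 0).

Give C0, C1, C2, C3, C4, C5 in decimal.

C0 = 133, C1 = 102, C2 = 196, C3 = 157, C4 = 170, C5 = 202

OFB encryption: S_i = E(K, S_{i−1}) with S_{−1} = IV; C_i = P_i ⊕ S_i.
C0: S = E(K, 28) = 119; 242 ⊕ 119 = 133.
C1: S = E(K, 119) = 210; 180 ⊕ 210 = 102.
C2: S = E(K, 210) = 45; 233 ⊕ 45 = 196.
C3: S = E(K, 45) = 136; 21 ⊕ 136 = 157.
C4: S = E(K, 136) = 227; 73 ⊕ 227 = 170.
C5: S = E(K, 227) = 62; 244 ⊕ 62 = 202.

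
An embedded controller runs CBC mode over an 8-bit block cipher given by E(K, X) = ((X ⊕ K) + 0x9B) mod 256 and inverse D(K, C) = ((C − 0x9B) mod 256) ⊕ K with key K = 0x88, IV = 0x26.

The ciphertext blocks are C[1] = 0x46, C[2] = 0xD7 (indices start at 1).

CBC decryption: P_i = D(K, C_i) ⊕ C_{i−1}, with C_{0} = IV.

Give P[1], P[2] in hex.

P[1]: D(K, 0x46) = 0x23; 0x23 ⊕ 0x26 = 0x05.
P[2]: D(K, 0xD7) = 0xB4; 0xB4 ⊕ 0x46 = 0xF2.

P[1] = 0x05, P[2] = 0xF2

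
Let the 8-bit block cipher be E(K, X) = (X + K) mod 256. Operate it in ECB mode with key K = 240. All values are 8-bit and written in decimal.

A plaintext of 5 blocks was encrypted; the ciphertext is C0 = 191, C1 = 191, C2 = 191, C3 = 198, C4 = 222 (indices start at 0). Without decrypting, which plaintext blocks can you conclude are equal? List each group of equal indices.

ECB encrypts each block independently with the same key, so equal ciphertext blocks imply equal plaintext blocks.
C0 = C1 = C2 = 191, so P0 = P1 = P2.

P0 = P1 = P2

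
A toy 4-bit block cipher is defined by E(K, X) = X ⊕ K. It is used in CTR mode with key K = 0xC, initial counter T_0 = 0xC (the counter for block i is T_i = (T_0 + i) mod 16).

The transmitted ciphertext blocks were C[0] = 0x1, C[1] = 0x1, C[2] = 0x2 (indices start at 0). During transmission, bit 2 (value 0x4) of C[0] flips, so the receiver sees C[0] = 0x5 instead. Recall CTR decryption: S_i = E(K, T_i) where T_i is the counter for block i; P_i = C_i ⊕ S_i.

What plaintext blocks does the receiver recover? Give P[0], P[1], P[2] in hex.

P[0] = 0x5, P[1] = 0x0, P[2] = 0x0

Only C[0] changed, to 0x5. In CTR, a change in C_i flips the same bit in P_i only; the keystream is unaffected. Decrypting the received ciphertext:
P[0]: T = 0xC, S = E(K, T) = 0x0; 0x5 ⊕ 0x0 = 0x5.
P[1]: T = 0xD, S = E(K, T) = 0x1; 0x1 ⊕ 0x1 = 0x0.
P[2]: T = 0xE, S = E(K, T) = 0x2; 0x2 ⊕ 0x2 = 0x0.
Blocks that differ from the original plaintext: P[0].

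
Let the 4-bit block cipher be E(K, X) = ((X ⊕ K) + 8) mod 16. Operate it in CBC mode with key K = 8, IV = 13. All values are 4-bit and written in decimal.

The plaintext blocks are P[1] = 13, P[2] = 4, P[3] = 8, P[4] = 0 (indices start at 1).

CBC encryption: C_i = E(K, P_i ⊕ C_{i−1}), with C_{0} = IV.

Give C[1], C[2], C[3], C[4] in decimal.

C[1]: P[1] ⊕ 13 = 0; E(K, 0) = 0.
C[2]: P[2] ⊕ 0 = 4; E(K, 4) = 4.
C[3]: P[3] ⊕ 4 = 12; E(K, 12) = 12.
C[4]: P[4] ⊕ 12 = 12; E(K, 12) = 12.

C[1] = 0, C[2] = 4, C[3] = 12, C[4] = 12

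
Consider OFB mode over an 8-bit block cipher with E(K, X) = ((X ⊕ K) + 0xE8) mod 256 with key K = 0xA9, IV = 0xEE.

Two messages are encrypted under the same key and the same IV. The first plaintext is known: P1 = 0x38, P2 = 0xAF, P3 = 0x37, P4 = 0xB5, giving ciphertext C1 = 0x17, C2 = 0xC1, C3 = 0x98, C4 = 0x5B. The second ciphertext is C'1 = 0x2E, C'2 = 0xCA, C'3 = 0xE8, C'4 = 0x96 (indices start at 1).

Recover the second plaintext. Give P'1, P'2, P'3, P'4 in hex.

In OFB with a reused IV, both messages share the same keystream S_i, so C_i ⊕ C'_i = P_i ⊕ P'_i and thus P'_i = P_i ⊕ C_i ⊕ C'_i.
P'1: 0x38 ⊕ 0x17 ⊕ 0x2E = 0x01.
P'2: 0xAF ⊕ 0xC1 ⊕ 0xCA = 0xA4.
P'3: 0x37 ⊕ 0x98 ⊕ 0xE8 = 0x47.
P'4: 0xB5 ⊕ 0x5B ⊕ 0x96 = 0x78.

P'1 = 0x01, P'2 = 0xA4, P'3 = 0x47, P'4 = 0x78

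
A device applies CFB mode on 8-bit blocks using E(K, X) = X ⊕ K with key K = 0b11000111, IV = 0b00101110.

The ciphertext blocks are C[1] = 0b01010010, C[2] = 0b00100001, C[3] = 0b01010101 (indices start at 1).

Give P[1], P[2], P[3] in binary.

CFB decryption: P_i = C_i ⊕ E(K, C_{i−1}), with C_{0} = IV.
P[1]: E(K, 0b00101110) = 0b11101001; 0b01010010 ⊕ 0b11101001 = 0b10111011.
P[2]: E(K, 0b01010010) = 0b10010101; 0b00100001 ⊕ 0b10010101 = 0b10110100.
P[3]: E(K, 0b00100001) = 0b11100110; 0b01010101 ⊕ 0b11100110 = 0b10110011.

P[1] = 0b10111011, P[2] = 0b10110100, P[3] = 0b10110011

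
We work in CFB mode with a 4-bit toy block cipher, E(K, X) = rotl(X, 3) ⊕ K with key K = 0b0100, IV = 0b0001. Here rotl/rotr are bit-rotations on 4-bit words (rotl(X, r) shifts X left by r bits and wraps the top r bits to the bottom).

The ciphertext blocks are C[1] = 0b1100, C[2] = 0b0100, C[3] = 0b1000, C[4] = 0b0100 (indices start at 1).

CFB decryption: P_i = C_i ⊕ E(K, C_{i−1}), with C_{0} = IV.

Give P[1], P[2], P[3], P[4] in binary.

P[1] = 0b0000, P[2] = 0b0110, P[3] = 0b1110, P[4] = 0b0100

P[1]: E(K, 0b0001) = 0b1100; 0b1100 ⊕ 0b1100 = 0b0000.
P[2]: E(K, 0b1100) = 0b0010; 0b0100 ⊕ 0b0010 = 0b0110.
P[3]: E(K, 0b0100) = 0b0110; 0b1000 ⊕ 0b0110 = 0b1110.
P[4]: E(K, 0b1000) = 0b0000; 0b0100 ⊕ 0b0000 = 0b0100.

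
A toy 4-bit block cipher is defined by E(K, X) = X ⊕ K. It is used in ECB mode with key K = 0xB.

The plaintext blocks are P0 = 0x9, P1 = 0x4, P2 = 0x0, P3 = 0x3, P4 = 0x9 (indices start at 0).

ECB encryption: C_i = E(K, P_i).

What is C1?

C1 = 0xF

C1: E(K, 0x4) = 0xF.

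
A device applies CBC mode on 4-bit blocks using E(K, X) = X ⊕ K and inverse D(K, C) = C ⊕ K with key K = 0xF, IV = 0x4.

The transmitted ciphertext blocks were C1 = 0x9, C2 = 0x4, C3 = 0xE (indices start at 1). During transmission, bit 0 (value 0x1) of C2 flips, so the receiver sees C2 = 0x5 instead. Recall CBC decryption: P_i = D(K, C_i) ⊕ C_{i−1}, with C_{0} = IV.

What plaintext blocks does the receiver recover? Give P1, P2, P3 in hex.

P1 = 0x2, P2 = 0x3, P3 = 0x4

Only C2 changed, to 0x5. In CBC, a change in C_i garbles P_i and flips the same bit in P_{i+1}. Decrypting the received ciphertext:
P1: D(K, 0x9) = 0x6; 0x6 ⊕ 0x4 = 0x2.
P2: D(K, 0x5) = 0xA; 0xA ⊕ 0x9 = 0x3.
P3: D(K, 0xE) = 0x1; 0x1 ⊕ 0x5 = 0x4.
Blocks that differ from the original plaintext: P2, P3.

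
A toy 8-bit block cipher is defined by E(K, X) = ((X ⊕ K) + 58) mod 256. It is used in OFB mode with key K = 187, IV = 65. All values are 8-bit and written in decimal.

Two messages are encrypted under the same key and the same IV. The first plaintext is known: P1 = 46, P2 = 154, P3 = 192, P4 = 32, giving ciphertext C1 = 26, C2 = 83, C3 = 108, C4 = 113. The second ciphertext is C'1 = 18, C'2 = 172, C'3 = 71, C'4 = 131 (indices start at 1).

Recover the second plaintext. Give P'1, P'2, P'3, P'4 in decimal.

P'1 = 38, P'2 = 101, P'3 = 235, P'4 = 210

In OFB with a reused IV, both messages share the same keystream S_i, so C_i ⊕ C'_i = P_i ⊕ P'_i and thus P'_i = P_i ⊕ C_i ⊕ C'_i.
P'1: 46 ⊕ 26 ⊕ 18 = 38.
P'2: 154 ⊕ 83 ⊕ 172 = 101.
P'3: 192 ⊕ 108 ⊕ 71 = 235.
P'4: 32 ⊕ 113 ⊕ 131 = 210.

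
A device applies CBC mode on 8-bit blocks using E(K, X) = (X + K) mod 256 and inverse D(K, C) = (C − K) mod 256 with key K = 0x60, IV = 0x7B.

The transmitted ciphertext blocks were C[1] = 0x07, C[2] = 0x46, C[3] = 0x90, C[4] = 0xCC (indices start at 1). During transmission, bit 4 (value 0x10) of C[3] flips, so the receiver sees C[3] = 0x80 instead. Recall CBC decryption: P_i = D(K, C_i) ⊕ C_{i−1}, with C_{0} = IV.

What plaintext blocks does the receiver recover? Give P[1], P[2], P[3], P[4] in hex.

P[1] = 0xDC, P[2] = 0xE1, P[3] = 0x66, P[4] = 0xEC

Only C[3] changed, to 0x80. In CBC, a change in C_i garbles P_i and flips the same bit in P_{i+1}. Decrypting the received ciphertext:
P[1]: D(K, 0x07) = 0xA7; 0xA7 ⊕ 0x7B = 0xDC.
P[2]: D(K, 0x46) = 0xE6; 0xE6 ⊕ 0x07 = 0xE1.
P[3]: D(K, 0x80) = 0x20; 0x20 ⊕ 0x46 = 0x66.
P[4]: D(K, 0xCC) = 0x6C; 0x6C ⊕ 0x80 = 0xEC.
Blocks that differ from the original plaintext: P[3], P[4].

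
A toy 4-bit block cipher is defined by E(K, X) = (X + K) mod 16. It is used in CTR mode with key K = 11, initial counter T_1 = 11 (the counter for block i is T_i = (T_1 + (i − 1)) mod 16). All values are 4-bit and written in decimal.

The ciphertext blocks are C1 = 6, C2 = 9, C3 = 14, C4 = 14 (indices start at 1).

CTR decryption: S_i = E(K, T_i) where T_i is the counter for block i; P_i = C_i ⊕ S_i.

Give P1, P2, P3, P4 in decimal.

P1: T = 11, S = E(K, T) = 6; 6 ⊕ 6 = 0.
P2: T = 12, S = E(K, T) = 7; 9 ⊕ 7 = 14.
P3: T = 13, S = E(K, T) = 8; 14 ⊕ 8 = 6.
P4: T = 14, S = E(K, T) = 9; 14 ⊕ 9 = 7.

P1 = 0, P2 = 14, P3 = 6, P4 = 7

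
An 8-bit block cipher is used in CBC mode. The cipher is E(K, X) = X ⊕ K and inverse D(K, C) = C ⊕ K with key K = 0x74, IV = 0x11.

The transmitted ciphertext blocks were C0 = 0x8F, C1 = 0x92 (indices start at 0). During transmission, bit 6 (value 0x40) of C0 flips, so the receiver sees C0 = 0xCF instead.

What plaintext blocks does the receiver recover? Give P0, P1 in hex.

CBC decryption: P_i = D(K, C_i) ⊕ C_{i−1}, with C_{−1} = IV.
Only C0 changed, to 0xCF. In CBC, a change in C_i garbles P_i and flips the same bit in P_{i+1}. Decrypting the received ciphertext:
P0: D(K, 0xCF) = 0xBB; 0xBB ⊕ 0x11 = 0xAA.
P1: D(K, 0x92) = 0xE6; 0xE6 ⊕ 0xCF = 0x29.
Blocks that differ from the original plaintext: P0, P1.

P0 = 0xAA, P1 = 0x29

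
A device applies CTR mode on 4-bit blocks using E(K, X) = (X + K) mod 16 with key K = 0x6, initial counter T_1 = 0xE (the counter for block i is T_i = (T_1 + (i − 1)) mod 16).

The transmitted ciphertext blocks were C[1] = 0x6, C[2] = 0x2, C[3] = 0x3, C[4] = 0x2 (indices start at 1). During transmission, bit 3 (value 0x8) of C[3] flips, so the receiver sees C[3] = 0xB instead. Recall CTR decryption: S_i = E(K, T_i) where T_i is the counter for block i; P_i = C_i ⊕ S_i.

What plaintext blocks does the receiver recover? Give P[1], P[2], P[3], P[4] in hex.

P[1] = 0x2, P[2] = 0x7, P[3] = 0xD, P[4] = 0x5

Only C[3] changed, to 0xB. In CTR, a change in C_i flips the same bit in P_i only; the keystream is unaffected. Decrypting the received ciphertext:
P[1]: T = 0xE, S = E(K, T) = 0x4; 0x6 ⊕ 0x4 = 0x2.
P[2]: T = 0xF, S = E(K, T) = 0x5; 0x2 ⊕ 0x5 = 0x7.
P[3]: T = 0x0, S = E(K, T) = 0x6; 0xB ⊕ 0x6 = 0xD.
P[4]: T = 0x1, S = E(K, T) = 0x7; 0x2 ⊕ 0x7 = 0x5.
Blocks that differ from the original plaintext: P[3].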